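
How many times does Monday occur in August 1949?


August 1949 has 31 days
Anchor: Jan 1, 1949. With p = 1949 - 1 = 1948: (p + p//4 - p//100 + p//400) mod 7 = (1948 + 487 - 19 + 4) mod 7 = 2420 mod 7 = 5 -> Saturday (Mon=0 ... Sun=6)
Days before August (Jan-Jul): 212; August 1 index = (5 + 212) mod 7 = 0 -> Monday
First Monday is August 1
Mondays: 1, 8, 15, 22, 29

5 Mondays


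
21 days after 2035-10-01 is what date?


Start: 2035-10-01, add 21 days
October 2035 has 31 days; 1 + 21 = 22 stays within October

Result: 2035-10-22


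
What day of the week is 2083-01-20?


Date: January 20, 2083
Anchor: Jan 1, 2083. With p = 2083 - 1 = 2082: (p + p//4 - p//100 + p//400) mod 7 = (2082 + 520 - 20 + 5) mod 7 = 2587 mod 7 = 4 -> Friday (Mon=0 ... Sun=6)
Days into year = 20 - 1 = 19
Weekday index = (4 + 19) mod 7 = 2

Day of the week: Wednesday


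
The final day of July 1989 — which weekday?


July 1989 has 31 days
Anchor: Jan 1, 1989. With p = 1989 - 1 = 1988: (p + p//4 - p//100 + p//400) mod 7 = (1988 + 497 - 19 + 4) mod 7 = 2470 mod 7 = 6 -> Sunday (Mon=0 ... Sun=6)
Days before July (Jan-Jun): 181; July 1 index = (6 + 181) mod 7 = 5 -> Saturday
Last day offset: 31 - 1 = 30 days
Weekday index = (5 + 30) mod 7 = 0

Monday, July 31


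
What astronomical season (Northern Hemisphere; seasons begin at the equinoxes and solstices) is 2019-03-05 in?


Date: March 5
Astronomical Winter (approx.; exact equinox/solstice day varies by year): December 21 to March 19
March 5 falls within the Winter window

Winter


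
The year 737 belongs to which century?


Century = (year - 1) // 100 + 1
= (737 - 1) // 100 + 1
= 736 // 100 + 1
= 7 + 1

8th century


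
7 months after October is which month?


October is month 10
10 + 7 = 17; wrap: 17 - 12 = 5

May


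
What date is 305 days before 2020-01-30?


Start: 2020-01-30, subtract 305 days
Back 30 days from January 30 reaches December 31, 2019 -> 275 left
December 2019 has 31 days -> back to November 30, 2019 -> 244 left
November 2019 has 30 days -> back to October 31, 2019 -> 214 left
October 2019 has 31 days -> back to September 30, 2019 -> 183 left
September 2019 has 30 days -> back to August 31, 2019 -> 153 left
August 2019 has 31 days -> back to July 31, 2019 -> 122 left
July 2019 has 31 days -> back to June 30, 2019 -> 91 left
June 2019 has 30 days -> back to May 31, 2019 -> 61 left
May 2019 has 31 days -> back to April 30, 2019 -> 30 left
April 2019 has 30 days -> back to March 31, 2019 -> 0 left
March 2019: 31 - 0 = 31 -> lands on March 31

Result: 2019-03-31


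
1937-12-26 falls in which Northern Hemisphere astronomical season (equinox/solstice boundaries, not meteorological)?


Date: December 26
Astronomical Winter (approx.; exact equinox/solstice day varies by year): December 21 to March 19
December 26 falls within the Winter window

Winter


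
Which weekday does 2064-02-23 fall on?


Date: February 23, 2064
Anchor: Jan 1, 2064. With p = 2064 - 1 = 2063: (p + p//4 - p//100 + p//400) mod 7 = (2063 + 515 - 20 + 5) mod 7 = 2563 mod 7 = 1 -> Tuesday (Mon=0 ... Sun=6)
Days before February (Jan): 31; offset = 31 + 23 - 1 = 53
Weekday index = (1 + 53) mod 7 = 5

Day of the week: Saturday


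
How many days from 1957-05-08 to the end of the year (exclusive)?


Day of year: 128 of 365
Remaining = 365 - 128

237 days


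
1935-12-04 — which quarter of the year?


Month: December (month 12)
Q1: Jan-Mar, Q2: Apr-Jun, Q3: Jul-Sep, Q4: Oct-Dec

Q4


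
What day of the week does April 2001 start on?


Target: April 1, 2001
Anchor: Jan 1, 2001. With p = 2001 - 1 = 2000: (p + p//4 - p//100 + p//400) mod 7 = (2000 + 500 - 20 + 5) mod 7 = 2485 mod 7 = 0 -> Monday (Mon=0 ... Sun=6)
Days before April (Jan-Mar): 90 days
Weekday index = (0 + 90) mod 7 = 6

Sunday


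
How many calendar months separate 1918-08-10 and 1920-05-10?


From August 1918 to May 1920
2 years * 12 = 24 months, minus 3 months = 21

21 months


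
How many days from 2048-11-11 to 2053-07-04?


From 2048-11-11 to 2053-07-04
2048-11-11: days before November = 31 + 29 + 31 + 30 + 31 + 30 + 31 + 31 + 30 + 31 = 305 (2048 is a leap year); day of year = 305 + 11 = 316
2053-07-04: days before July = 31 + 28 + 31 + 30 + 31 + 30 = 181 (2053 is not a leap year); day of year = 181 + 4 = 185
Rest of 2048: 366 - 316 = 50
Full years 2049 (365), 2050 (365), 2051 (365), 2052 (366): 1461
Total = 50 + 1461 + 185 = 1696

1696 days


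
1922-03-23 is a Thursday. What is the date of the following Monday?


Current: Thursday
Target: Monday
Days ahead: 4

Next Monday: 1922-03-27


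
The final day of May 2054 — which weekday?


May 2054 has 31 days
Anchor: Jan 1, 2054. With p = 2054 - 1 = 2053: (p + p//4 - p//100 + p//400) mod 7 = (2053 + 513 - 20 + 5) mod 7 = 2551 mod 7 = 3 -> Thursday (Mon=0 ... Sun=6)
Days before May (Jan-Apr): 120; May 1 index = (3 + 120) mod 7 = 4 -> Friday
Last day offset: 31 - 1 = 30 days
Weekday index = (4 + 30) mod 7 = 6

Sunday, May 31


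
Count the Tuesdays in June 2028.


June 2028 has 30 days
Anchor: Jan 1, 2028. With p = 2028 - 1 = 2027: (p + p//4 - p//100 + p//400) mod 7 = (2027 + 506 - 20 + 5) mod 7 = 2518 mod 7 = 5 -> Saturday (Mon=0 ... Sun=6)
Days before June (Jan-May): 152; June 1 index = (5 + 152) mod 7 = 3 -> Thursday
First Tuesday is June 6
Tuesdays: 6, 13, 20, 27

4 Tuesdays


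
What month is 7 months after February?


February is month 2
2 + 7 = 9

September


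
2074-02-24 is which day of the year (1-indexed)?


Date: February 24, 2074
Days in months 1 through 1: 31
Plus 24 days in February

Day of year: 55


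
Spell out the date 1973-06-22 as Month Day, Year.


ISO 1973-06-22 parses as year=1973, month=06, day=22
Month 6 -> June

June 22, 1973


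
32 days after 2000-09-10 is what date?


Start: 2000-09-10, add 32 days
September 2000 has 30 days: 30 - 10 = 20 days to September 30 -> 12 left
October 2000: 12 <= 31 -> lands on October 12

Result: 2000-10-12


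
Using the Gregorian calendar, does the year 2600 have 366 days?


Gregorian leap year rule: divisible by 4, but not by 100, unless also by 400.
2600 is divisible by 100 but not 400 -> not a leap year

No


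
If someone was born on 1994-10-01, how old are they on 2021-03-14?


Birth: 1994-10-01
Reference: 2021-03-14
Year difference: 2021 - 1994 = 27
Birthday not yet reached in 2021, subtract 1

26 years old


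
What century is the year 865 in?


Century = (year - 1) // 100 + 1
= (865 - 1) // 100 + 1
= 864 // 100 + 1
= 8 + 1

9th century


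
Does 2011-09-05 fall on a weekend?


Anchor: Jan 1, 2011. With p = 2011 - 1 = 2010: (p + p//4 - p//100 + p//400) mod 7 = (2010 + 502 - 20 + 5) mod 7 = 2497 mod 7 = 5 -> Saturday (Mon=0 ... Sun=6)
Day of year: 248; offset = 247
Weekday index = (5 + 247) mod 7 = 0 -> Monday
Weekend days: Saturday, Sunday

No


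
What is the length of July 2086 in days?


July 2086

31 days


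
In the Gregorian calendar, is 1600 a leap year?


Gregorian leap year rule: divisible by 4, but not by 100, unless also by 400.
1600 is divisible by 400 -> leap year

Yes


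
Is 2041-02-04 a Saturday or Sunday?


Anchor: Jan 1, 2041. With p = 2041 - 1 = 2040: (p + p//4 - p//100 + p//400) mod 7 = (2040 + 510 - 20 + 5) mod 7 = 2535 mod 7 = 1 -> Tuesday (Mon=0 ... Sun=6)
Day of year: 35; offset = 34
Weekday index = (1 + 34) mod 7 = 0 -> Monday
Weekend days: Saturday, Sunday

No


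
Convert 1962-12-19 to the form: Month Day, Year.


ISO 1962-12-19 parses as year=1962, month=12, day=19
Month 12 -> December

December 19, 1962


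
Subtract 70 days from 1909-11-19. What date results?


Start: 1909-11-19, subtract 70 days
Back 19 days from November 19 reaches October 31, 1909 -> 51 left
October 1909 has 31 days -> back to September 30, 1909 -> 20 left
September 1909: 30 - 20 = 10 -> lands on September 10

Result: 1909-09-10


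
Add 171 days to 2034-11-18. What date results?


Start: 2034-11-18, add 171 days
November 2034 has 30 days: 30 - 18 = 12 days to November 30 -> 159 left
December 2034 has 31 days -> 128 left
January 2035 has 31 days -> 97 left
February 2035 has 28 days -> 69 left
March 2035 has 31 days -> 38 left
April 2035 has 30 days -> 8 left
May 2035: 8 <= 31 -> lands on May 8

Result: 2035-05-08


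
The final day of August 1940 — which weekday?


August 1940 has 31 days
Anchor: Jan 1, 1940. With p = 1940 - 1 = 1939: (p + p//4 - p//100 + p//400) mod 7 = (1939 + 484 - 19 + 4) mod 7 = 2408 mod 7 = 0 -> Monday (Mon=0 ... Sun=6)
Days before August (Jan-Jul): 213; August 1 index = (0 + 213) mod 7 = 3 -> Thursday
Last day offset: 31 - 1 = 30 days
Weekday index = (3 + 30) mod 7 = 5

Saturday, August 31


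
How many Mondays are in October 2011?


October 2011 has 31 days
Anchor: Jan 1, 2011. With p = 2011 - 1 = 2010: (p + p//4 - p//100 + p//400) mod 7 = (2010 + 502 - 20 + 5) mod 7 = 2497 mod 7 = 5 -> Saturday (Mon=0 ... Sun=6)
Days before October (Jan-Sep): 273; October 1 index = (5 + 273) mod 7 = 5 -> Saturday
First Monday is October 3
Mondays: 3, 10, 17, 24, 31

5 Mondays


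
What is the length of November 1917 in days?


November 1917

30 days


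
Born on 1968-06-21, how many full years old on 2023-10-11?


Birth: 1968-06-21
Reference: 2023-10-11
Year difference: 2023 - 1968 = 55

55 years old


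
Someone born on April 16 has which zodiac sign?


Date: April 16
Conventional tropical zodiac dates: Aries from March 21 onward; Taurus starts April 20
April 16 falls within the Aries range

Aries


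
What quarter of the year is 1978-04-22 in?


Month: April (month 4)
Q1: Jan-Mar, Q2: Apr-Jun, Q3: Jul-Sep, Q4: Oct-Dec

Q2


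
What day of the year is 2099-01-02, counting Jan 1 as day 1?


Date: January 2, 2099
No months before January
Plus 2 days in January

Day of year: 2


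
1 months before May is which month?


May is month 5
5 - 1 = 4

April


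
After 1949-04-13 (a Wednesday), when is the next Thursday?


Current: Wednesday
Target: Thursday
Days ahead: 1

Next Thursday: 1949-04-14


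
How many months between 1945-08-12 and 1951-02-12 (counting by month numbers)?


From August 1945 to February 1951
6 years * 12 = 72 months, minus 6 months = 66

66 months


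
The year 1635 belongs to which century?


Century = (year - 1) // 100 + 1
= (1635 - 1) // 100 + 1
= 1634 // 100 + 1
= 16 + 1

17th century


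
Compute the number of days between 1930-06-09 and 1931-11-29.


From 1930-06-09 to 1931-11-29
1930-06-09: days before June = 31 + 28 + 31 + 30 + 31 = 151 (1930 is not a leap year); day of year = 151 + 9 = 160
1931-11-29: days before November = 31 + 28 + 31 + 30 + 31 + 30 + 31 + 31 + 30 + 31 = 304 (1931 is not a leap year); day of year = 304 + 29 = 333
Rest of 1930: 365 - 160 = 205
Total = 205 + 333 = 538

538 days


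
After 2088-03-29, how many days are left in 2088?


Day of year: 89 of 366
Remaining = 366 - 89

277 days


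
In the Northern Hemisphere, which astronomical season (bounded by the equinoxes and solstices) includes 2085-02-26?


Date: February 26
Astronomical Winter (approx.; exact equinox/solstice day varies by year): December 21 to March 19
February 26 falls within the Winter window

Winter


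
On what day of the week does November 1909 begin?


Target: November 1, 1909
Anchor: Jan 1, 1909. With p = 1909 - 1 = 1908: (p + p//4 - p//100 + p//400) mod 7 = (1908 + 477 - 19 + 4) mod 7 = 2370 mod 7 = 4 -> Friday (Mon=0 ... Sun=6)
Days before November (Jan-Oct): 304 days
Weekday index = (4 + 304) mod 7 = 0

Monday


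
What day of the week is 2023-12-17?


Date: December 17, 2023
Anchor: Jan 1, 2023. With p = 2023 - 1 = 2022: (p + p//4 - p//100 + p//400) mod 7 = (2022 + 505 - 20 + 5) mod 7 = 2512 mod 7 = 6 -> Sunday (Mon=0 ... Sun=6)
Days before December (Jan-Nov): 334; offset = 334 + 17 - 1 = 350
Weekday index = (6 + 350) mod 7 = 6

Day of the week: Sunday


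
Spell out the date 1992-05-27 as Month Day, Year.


ISO 1992-05-27 parses as year=1992, month=05, day=27
Month 5 -> May

May 27, 1992


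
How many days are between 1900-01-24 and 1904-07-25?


From 1900-01-24 to 1904-07-25
1900-01-24: day of year = 24
1904-07-25: days before July = 31 + 29 + 31 + 30 + 31 + 30 = 182 (1904 is a leap year); day of year = 182 + 25 = 207
Rest of 1900: 365 - 24 = 341
Full years 1901 (365), 1902 (365), 1903 (365): 1095
Total = 341 + 1095 + 207 = 1643

1643 days


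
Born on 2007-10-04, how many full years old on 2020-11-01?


Birth: 2007-10-04
Reference: 2020-11-01
Year difference: 2020 - 2007 = 13

13 years old


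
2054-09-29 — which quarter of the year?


Month: September (month 9)
Q1: Jan-Mar, Q2: Apr-Jun, Q3: Jul-Sep, Q4: Oct-Dec

Q3


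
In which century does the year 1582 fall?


Century = (year - 1) // 100 + 1
= (1582 - 1) // 100 + 1
= 1581 // 100 + 1
= 15 + 1

16th century


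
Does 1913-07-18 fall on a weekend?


Anchor: Jan 1, 1913. With p = 1913 - 1 = 1912: (p + p//4 - p//100 + p//400) mod 7 = (1912 + 478 - 19 + 4) mod 7 = 2375 mod 7 = 2 -> Wednesday (Mon=0 ... Sun=6)
Day of year: 199; offset = 198
Weekday index = (2 + 198) mod 7 = 4 -> Friday
Weekend days: Saturday, Sunday

No


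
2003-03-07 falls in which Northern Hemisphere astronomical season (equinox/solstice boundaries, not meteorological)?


Date: March 7
Astronomical Winter (approx.; exact equinox/solstice day varies by year): December 21 to March 19
March 7 falls within the Winter window

Winter


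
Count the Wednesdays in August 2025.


August 2025 has 31 days
Anchor: Jan 1, 2025. With p = 2025 - 1 = 2024: (p + p//4 - p//100 + p//400) mod 7 = (2024 + 506 - 20 + 5) mod 7 = 2515 mod 7 = 2 -> Wednesday (Mon=0 ... Sun=6)
Days before August (Jan-Jul): 212; August 1 index = (2 + 212) mod 7 = 4 -> Friday
First Wednesday is August 6
Wednesdays: 6, 13, 20, 27

4 Wednesdays


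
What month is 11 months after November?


November is month 11
11 + 11 = 22; wrap: 22 - 12 = 10

October


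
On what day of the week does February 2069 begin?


Target: February 1, 2069
Anchor: Jan 1, 2069. With p = 2069 - 1 = 2068: (p + p//4 - p//100 + p//400) mod 7 = (2068 + 517 - 20 + 5) mod 7 = 2570 mod 7 = 1 -> Tuesday (Mon=0 ... Sun=6)
Days before February (Jan): 31 days
Weekday index = (1 + 31) mod 7 = 4

Friday


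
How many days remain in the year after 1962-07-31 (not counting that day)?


Day of year: 212 of 365
Remaining = 365 - 212

153 days


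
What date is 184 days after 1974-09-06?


Start: 1974-09-06, add 184 days
September 1974 has 30 days: 30 - 6 = 24 days to September 30 -> 160 left
October 1974 has 31 days -> 129 left
November 1974 has 30 days -> 99 left
December 1974 has 31 days -> 68 left
January 1975 has 31 days -> 37 left
February 1975 has 28 days -> 9 left
March 1975: 9 <= 31 -> lands on March 9

Result: 1975-03-09


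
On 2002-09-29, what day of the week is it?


Date: September 29, 2002
Anchor: Jan 1, 2002. With p = 2002 - 1 = 2001: (p + p//4 - p//100 + p//400) mod 7 = (2001 + 500 - 20 + 5) mod 7 = 2486 mod 7 = 1 -> Tuesday (Mon=0 ... Sun=6)
Days before September (Jan-Aug): 243; offset = 243 + 29 - 1 = 271
Weekday index = (1 + 271) mod 7 = 6

Day of the week: Sunday


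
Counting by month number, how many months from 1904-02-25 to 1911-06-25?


From February 1904 to June 1911
7 years * 12 = 84 months, plus 4 months = 88

88 months


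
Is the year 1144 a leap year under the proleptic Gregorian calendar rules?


Gregorian leap year rule: divisible by 4, but not by 100, unless also by 400.
1144 is divisible by 4 but not 100 -> leap year

Yes


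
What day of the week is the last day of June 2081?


June 2081 has 30 days
Anchor: Jan 1, 2081. With p = 2081 - 1 = 2080: (p + p//4 - p//100 + p//400) mod 7 = (2080 + 520 - 20 + 5) mod 7 = 2585 mod 7 = 2 -> Wednesday (Mon=0 ... Sun=6)
Days before June (Jan-May): 151; June 1 index = (2 + 151) mod 7 = 6 -> Sunday
Last day offset: 30 - 1 = 29 days
Weekday index = (6 + 29) mod 7 = 0

Monday, June 30


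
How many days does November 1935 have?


November 1935

30 days


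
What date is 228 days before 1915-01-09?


Start: 1915-01-09, subtract 228 days
Back 9 days from January 9 reaches December 31, 1914 -> 219 left
December 1914 has 31 days -> back to November 30, 1914 -> 188 left
November 1914 has 30 days -> back to October 31, 1914 -> 158 left
October 1914 has 31 days -> back to September 30, 1914 -> 127 left
September 1914 has 30 days -> back to August 31, 1914 -> 97 left
August 1914 has 31 days -> back to July 31, 1914 -> 66 left
July 1914 has 31 days -> back to June 30, 1914 -> 35 left
June 1914 has 30 days -> back to May 31, 1914 -> 5 left
May 1914: 31 - 5 = 26 -> lands on May 26

Result: 1914-05-26


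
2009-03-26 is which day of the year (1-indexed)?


Date: March 26, 2009
Days in months 1 through 2: 59
Plus 26 days in March

Day of year: 85


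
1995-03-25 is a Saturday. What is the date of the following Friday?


Current: Saturday
Target: Friday
Days ahead: 6

Next Friday: 1995-03-31


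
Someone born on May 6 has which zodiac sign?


Date: May 6
Conventional tropical zodiac dates: Taurus from April 20 onward; Gemini starts May 21
May 6 falls within the Taurus range

Taurus


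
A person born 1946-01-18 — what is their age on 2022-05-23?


Birth: 1946-01-18
Reference: 2022-05-23
Year difference: 2022 - 1946 = 76

76 years old


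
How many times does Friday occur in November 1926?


November 1926 has 30 days
Anchor: Jan 1, 1926. With p = 1926 - 1 = 1925: (p + p//4 - p//100 + p//400) mod 7 = (1925 + 481 - 19 + 4) mod 7 = 2391 mod 7 = 4 -> Friday (Mon=0 ... Sun=6)
Days before November (Jan-Oct): 304; November 1 index = (4 + 304) mod 7 = 0 -> Monday
First Friday is November 5
Fridays: 5, 12, 19, 26

4 Fridays


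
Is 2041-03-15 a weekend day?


Anchor: Jan 1, 2041. With p = 2041 - 1 = 2040: (p + p//4 - p//100 + p//400) mod 7 = (2040 + 510 - 20 + 5) mod 7 = 2535 mod 7 = 1 -> Tuesday (Mon=0 ... Sun=6)
Day of year: 74; offset = 73
Weekday index = (1 + 73) mod 7 = 4 -> Friday
Weekend days: Saturday, Sunday

No


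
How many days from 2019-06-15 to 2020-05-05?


From 2019-06-15 to 2020-05-05
2019-06-15: days before June = 31 + 28 + 31 + 30 + 31 = 151 (2019 is not a leap year); day of year = 151 + 15 = 166
2020-05-05: days before May = 31 + 29 + 31 + 30 = 121 (2020 is a leap year); day of year = 121 + 5 = 126
Rest of 2019: 365 - 166 = 199
Total = 199 + 126 = 325

325 days


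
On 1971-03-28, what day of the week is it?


Date: March 28, 1971
Anchor: Jan 1, 1971. With p = 1971 - 1 = 1970: (p + p//4 - p//100 + p//400) mod 7 = (1970 + 492 - 19 + 4) mod 7 = 2447 mod 7 = 4 -> Friday (Mon=0 ... Sun=6)
Days before March (Jan-Feb): 59; offset = 59 + 28 - 1 = 86
Weekday index = (4 + 86) mod 7 = 6

Day of the week: Sunday


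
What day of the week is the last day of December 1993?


December 1993 has 31 days
Anchor: Jan 1, 1993. With p = 1993 - 1 = 1992: (p + p//4 - p//100 + p//400) mod 7 = (1992 + 498 - 19 + 4) mod 7 = 2475 mod 7 = 4 -> Friday (Mon=0 ... Sun=6)
Days before December (Jan-Nov): 334; December 1 index = (4 + 334) mod 7 = 2 -> Wednesday
Last day offset: 31 - 1 = 30 days
Weekday index = (2 + 30) mod 7 = 4

Friday, December 31


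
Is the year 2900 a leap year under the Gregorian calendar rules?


Gregorian leap year rule: divisible by 4, but not by 100, unless also by 400.
2900 is divisible by 100 but not 400 -> not a leap year

No


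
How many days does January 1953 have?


January 1953

31 days


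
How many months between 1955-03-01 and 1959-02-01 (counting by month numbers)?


From March 1955 to February 1959
4 years * 12 = 48 months, minus 1 month = 47

47 months


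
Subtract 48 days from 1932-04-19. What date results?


Start: 1932-04-19, subtract 48 days
Back 19 days from April 19 reaches March 31, 1932 -> 29 left
March 1932: 31 - 29 = 2 -> lands on March 2

Result: 1932-03-02


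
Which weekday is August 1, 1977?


Target: August 1, 1977
Anchor: Jan 1, 1977. With p = 1977 - 1 = 1976: (p + p//4 - p//100 + p//400) mod 7 = (1976 + 494 - 19 + 4) mod 7 = 2455 mod 7 = 5 -> Saturday (Mon=0 ... Sun=6)
Days before August (Jan-Jul): 212 days
Weekday index = (5 + 212) mod 7 = 0

Monday


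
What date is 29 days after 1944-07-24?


Start: 1944-07-24, add 29 days
July 1944 has 31 days: 31 - 24 = 7 days to July 31 -> 22 left
August 1944: 22 <= 31 -> lands on August 22

Result: 1944-08-22


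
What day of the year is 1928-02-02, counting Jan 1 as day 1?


Date: February 2, 1928
Days in months 1 through 1: 31
Plus 2 days in February

Day of year: 33


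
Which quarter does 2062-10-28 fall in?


Month: October (month 10)
Q1: Jan-Mar, Q2: Apr-Jun, Q3: Jul-Sep, Q4: Oct-Dec

Q4


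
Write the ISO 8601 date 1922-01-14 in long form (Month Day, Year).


ISO 1922-01-14 parses as year=1922, month=01, day=14
Month 1 -> January

January 14, 1922


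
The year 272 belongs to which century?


Century = (year - 1) // 100 + 1
= (272 - 1) // 100 + 1
= 271 // 100 + 1
= 2 + 1

3rd century


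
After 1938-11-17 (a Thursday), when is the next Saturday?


Current: Thursday
Target: Saturday
Days ahead: 2

Next Saturday: 1938-11-19


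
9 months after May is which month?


May is month 5
5 + 9 = 14; wrap: 14 - 12 = 2

February


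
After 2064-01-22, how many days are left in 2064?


Day of year: 22 of 366
Remaining = 366 - 22

344 days


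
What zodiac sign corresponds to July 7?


Date: July 7
Conventional tropical zodiac dates: Cancer from June 21 onward; Leo starts July 23
July 7 falls within the Cancer range

Cancer


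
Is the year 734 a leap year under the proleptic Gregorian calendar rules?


Gregorian leap year rule: divisible by 4, but not by 100, unless also by 400.
734 is not divisible by 4 -> not a leap year

No


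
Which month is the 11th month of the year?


Month 11 of 12

November


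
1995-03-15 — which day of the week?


Date: March 15, 1995
Anchor: Jan 1, 1995. With p = 1995 - 1 = 1994: (p + p//4 - p//100 + p//400) mod 7 = (1994 + 498 - 19 + 4) mod 7 = 2477 mod 7 = 6 -> Sunday (Mon=0 ... Sun=6)
Days before March (Jan-Feb): 59; offset = 59 + 15 - 1 = 73
Weekday index = (6 + 73) mod 7 = 2

Day of the week: Wednesday


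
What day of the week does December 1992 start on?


Target: December 1, 1992
Anchor: Jan 1, 1992. With p = 1992 - 1 = 1991: (p + p//4 - p//100 + p//400) mod 7 = (1991 + 497 - 19 + 4) mod 7 = 2473 mod 7 = 2 -> Wednesday (Mon=0 ... Sun=6)
Days before December (Jan-Nov): 335 days
Weekday index = (2 + 335) mod 7 = 1

Tuesday


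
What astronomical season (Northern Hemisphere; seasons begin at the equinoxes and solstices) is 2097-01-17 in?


Date: January 17
Astronomical Winter (approx.; exact equinox/solstice day varies by year): December 21 to March 19
January 17 falls within the Winter window

Winter


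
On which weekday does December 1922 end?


December 1922 has 31 days
Anchor: Jan 1, 1922. With p = 1922 - 1 = 1921: (p + p//4 - p//100 + p//400) mod 7 = (1921 + 480 - 19 + 4) mod 7 = 2386 mod 7 = 6 -> Sunday (Mon=0 ... Sun=6)
Days before December (Jan-Nov): 334; December 1 index = (6 + 334) mod 7 = 4 -> Friday
Last day offset: 31 - 1 = 30 days
Weekday index = (4 + 30) mod 7 = 6

Sunday, December 31


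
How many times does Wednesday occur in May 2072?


May 2072 has 31 days
Anchor: Jan 1, 2072. With p = 2072 - 1 = 2071: (p + p//4 - p//100 + p//400) mod 7 = (2071 + 517 - 20 + 5) mod 7 = 2573 mod 7 = 4 -> Friday (Mon=0 ... Sun=6)
Days before May (Jan-Apr): 121; May 1 index = (4 + 121) mod 7 = 6 -> Sunday
First Wednesday is May 4
Wednesdays: 4, 11, 18, 25

4 Wednesdays


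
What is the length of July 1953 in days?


July 1953

31 days


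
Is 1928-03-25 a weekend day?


Anchor: Jan 1, 1928. With p = 1928 - 1 = 1927: (p + p//4 - p//100 + p//400) mod 7 = (1927 + 481 - 19 + 4) mod 7 = 2393 mod 7 = 6 -> Sunday (Mon=0 ... Sun=6)
Day of year: 85; offset = 84
Weekday index = (6 + 84) mod 7 = 6 -> Sunday
Weekend days: Saturday, Sunday

Yes


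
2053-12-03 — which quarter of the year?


Month: December (month 12)
Q1: Jan-Mar, Q2: Apr-Jun, Q3: Jul-Sep, Q4: Oct-Dec

Q4


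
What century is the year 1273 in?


Century = (year - 1) // 100 + 1
= (1273 - 1) // 100 + 1
= 1272 // 100 + 1
= 12 + 1

13th century


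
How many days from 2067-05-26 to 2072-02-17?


From 2067-05-26 to 2072-02-17
2067-05-26: days before May = 31 + 28 + 31 + 30 = 120 (2067 is not a leap year); day of year = 120 + 26 = 146
2072-02-17: days before February = 31; day of year = 31 + 17 = 48
Rest of 2067: 365 - 146 = 219
Full years 2068 (366), 2069 (365), 2070 (365), 2071 (365): 1461
Total = 219 + 1461 + 48 = 1728

1728 days


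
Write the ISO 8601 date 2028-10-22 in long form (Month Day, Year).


ISO 2028-10-22 parses as year=2028, month=10, day=22
Month 10 -> October

October 22, 2028


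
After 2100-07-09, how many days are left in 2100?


Day of year: 190 of 365
Remaining = 365 - 190

175 days


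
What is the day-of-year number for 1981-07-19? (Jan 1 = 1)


Date: July 19, 1981
Days in months 1 through 6: 181
Plus 19 days in July

Day of year: 200


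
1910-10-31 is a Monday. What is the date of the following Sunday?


Current: Monday
Target: Sunday
Days ahead: 6

Next Sunday: 1910-11-06


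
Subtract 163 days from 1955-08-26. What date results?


Start: 1955-08-26, subtract 163 days
Back 26 days from August 26 reaches July 31, 1955 -> 137 left
July 1955 has 31 days -> back to June 30, 1955 -> 106 left
June 1955 has 30 days -> back to May 31, 1955 -> 76 left
May 1955 has 31 days -> back to April 30, 1955 -> 45 left
April 1955 has 30 days -> back to March 31, 1955 -> 15 left
March 1955: 31 - 15 = 16 -> lands on March 16

Result: 1955-03-16


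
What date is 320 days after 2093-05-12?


Start: 2093-05-12, add 320 days
May 2093 has 31 days: 31 - 12 = 19 days to May 31 -> 301 left
June 2093 has 30 days -> 271 left
July 2093 has 31 days -> 240 left
August 2093 has 31 days -> 209 left
September 2093 has 30 days -> 179 left
October 2093 has 31 days -> 148 left
November 2093 has 30 days -> 118 left
December 2093 has 31 days -> 87 left
January 2094 has 31 days -> 56 left
February 2094 has 28 days -> 28 left
March 2094: 28 <= 31 -> lands on March 28

Result: 2094-03-28


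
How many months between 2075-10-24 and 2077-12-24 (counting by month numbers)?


From October 2075 to December 2077
2 years * 12 = 24 months, plus 2 months = 26

26 months


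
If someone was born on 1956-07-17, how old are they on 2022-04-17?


Birth: 1956-07-17
Reference: 2022-04-17
Year difference: 2022 - 1956 = 66
Birthday not yet reached in 2022, subtract 1

65 years old


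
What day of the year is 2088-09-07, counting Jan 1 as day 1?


Date: September 7, 2088
Days in months 1 through 8: 244
Plus 7 days in September

Day of year: 251


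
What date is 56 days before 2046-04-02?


Start: 2046-04-02, subtract 56 days
Back 2 days from April 2 reaches March 31, 2046 -> 54 left
March 2046 has 31 days -> back to February 28, 2046 -> 23 left
February 2046: 28 - 23 = 5 -> lands on February 5

Result: 2046-02-05


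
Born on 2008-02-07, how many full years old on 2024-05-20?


Birth: 2008-02-07
Reference: 2024-05-20
Year difference: 2024 - 2008 = 16

16 years old


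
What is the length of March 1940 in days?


March 1940

31 days


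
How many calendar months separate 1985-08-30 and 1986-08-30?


From August 1985 to August 1986
1 year * 12 = 12 months = 12

12 months


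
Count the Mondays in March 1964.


March 1964 has 31 days
Anchor: Jan 1, 1964. With p = 1964 - 1 = 1963: (p + p//4 - p//100 + p//400) mod 7 = (1963 + 490 - 19 + 4) mod 7 = 2438 mod 7 = 2 -> Wednesday (Mon=0 ... Sun=6)
Days before March (Jan-Feb): 60; March 1 index = (2 + 60) mod 7 = 6 -> Sunday
First Monday is March 2
Mondays: 2, 9, 16, 23, 30

5 Mondays


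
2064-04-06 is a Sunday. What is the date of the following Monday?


Current: Sunday
Target: Monday
Days ahead: 1

Next Monday: 2064-04-07


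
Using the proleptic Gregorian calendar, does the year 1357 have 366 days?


Gregorian leap year rule: divisible by 4, but not by 100, unless also by 400.
1357 is not divisible by 4 -> not a leap year

No


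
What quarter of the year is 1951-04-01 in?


Month: April (month 4)
Q1: Jan-Mar, Q2: Apr-Jun, Q3: Jul-Sep, Q4: Oct-Dec

Q2


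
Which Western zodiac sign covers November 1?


Date: November 1
Conventional tropical zodiac dates: Scorpio from October 23 onward; Sagittarius starts November 22
November 1 falls within the Scorpio range

Scorpio


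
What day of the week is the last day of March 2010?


March 2010 has 31 days
Anchor: Jan 1, 2010. With p = 2010 - 1 = 2009: (p + p//4 - p//100 + p//400) mod 7 = (2009 + 502 - 20 + 5) mod 7 = 2496 mod 7 = 4 -> Friday (Mon=0 ... Sun=6)
Days before March (Jan-Feb): 59; March 1 index = (4 + 59) mod 7 = 0 -> Monday
Last day offset: 31 - 1 = 30 days
Weekday index = (0 + 30) mod 7 = 2

Wednesday, March 31


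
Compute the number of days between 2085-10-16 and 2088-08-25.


From 2085-10-16 to 2088-08-25
2085-10-16: days before October = 31 + 28 + 31 + 30 + 31 + 30 + 31 + 31 + 30 = 273 (2085 is not a leap year); day of year = 273 + 16 = 289
2088-08-25: days before August = 31 + 29 + 31 + 30 + 31 + 30 + 31 = 213 (2088 is a leap year); day of year = 213 + 25 = 238
Rest of 2085: 365 - 289 = 76
Full years 2086 (365), 2087 (365): 730
Total = 76 + 730 + 238 = 1044

1044 days


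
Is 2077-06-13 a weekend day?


Anchor: Jan 1, 2077. With p = 2077 - 1 = 2076: (p + p//4 - p//100 + p//400) mod 7 = (2076 + 519 - 20 + 5) mod 7 = 2580 mod 7 = 4 -> Friday (Mon=0 ... Sun=6)
Day of year: 164; offset = 163
Weekday index = (4 + 163) mod 7 = 6 -> Sunday
Weekend days: Saturday, Sunday

Yes


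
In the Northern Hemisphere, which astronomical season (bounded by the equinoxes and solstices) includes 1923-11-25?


Date: November 25
Astronomical Autumn (approx.; exact equinox/solstice day varies by year): September 22 to December 20
November 25 falls within the Autumn window

Autumn


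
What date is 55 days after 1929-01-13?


Start: 1929-01-13, add 55 days
January 1929 has 31 days: 31 - 13 = 18 days to January 31 -> 37 left
February 1929 has 28 days -> 9 left
March 1929: 9 <= 31 -> lands on March 9

Result: 1929-03-09


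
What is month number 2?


Month 2 of 12

February


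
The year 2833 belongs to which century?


Century = (year - 1) // 100 + 1
= (2833 - 1) // 100 + 1
= 2832 // 100 + 1
= 28 + 1

29th century


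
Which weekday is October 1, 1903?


Target: October 1, 1903
Anchor: Jan 1, 1903. With p = 1903 - 1 = 1902: (p + p//4 - p//100 + p//400) mod 7 = (1902 + 475 - 19 + 4) mod 7 = 2362 mod 7 = 3 -> Thursday (Mon=0 ... Sun=6)
Days before October (Jan-Sep): 273 days
Weekday index = (3 + 273) mod 7 = 3

Thursday


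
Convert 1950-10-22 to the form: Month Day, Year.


ISO 1950-10-22 parses as year=1950, month=10, day=22
Month 10 -> October

October 22, 1950


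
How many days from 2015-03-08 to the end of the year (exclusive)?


Day of year: 67 of 365
Remaining = 365 - 67

298 days


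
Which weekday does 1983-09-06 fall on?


Date: September 6, 1983
Anchor: Jan 1, 1983. With p = 1983 - 1 = 1982: (p + p//4 - p//100 + p//400) mod 7 = (1982 + 495 - 19 + 4) mod 7 = 2462 mod 7 = 5 -> Saturday (Mon=0 ... Sun=6)
Days before September (Jan-Aug): 243; offset = 243 + 6 - 1 = 248
Weekday index = (5 + 248) mod 7 = 1

Day of the week: Tuesday


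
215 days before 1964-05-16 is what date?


Start: 1964-05-16, subtract 215 days
Back 16 days from May 16 reaches April 30, 1964 -> 199 left
April 1964 has 30 days -> back to March 31, 1964 -> 169 left
March 1964 has 31 days -> back to February 29, 1964 -> 138 left
February 1964 has 29 days -> back to January 31, 1964 -> 109 left
January 1964 has 31 days -> back to December 31, 1963 -> 78 left
December 1963 has 31 days -> back to November 30, 1963 -> 47 left
November 1963 has 30 days -> back to October 31, 1963 -> 17 left
October 1963: 31 - 17 = 14 -> lands on October 14

Result: 1963-10-14


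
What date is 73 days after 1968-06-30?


Start: 1968-06-30, add 73 days
June 30 is the last day of June 1968 -> 73 left
July 1968 has 31 days -> 42 left
August 1968 has 31 days -> 11 left
September 1968: 11 <= 30 -> lands on September 11

Result: 1968-09-11


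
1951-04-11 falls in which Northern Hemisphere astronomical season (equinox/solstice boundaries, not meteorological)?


Date: April 11
Astronomical Spring (approx.; exact equinox/solstice day varies by year): March 20 to June 20
April 11 falls within the Spring window

Spring


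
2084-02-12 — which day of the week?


Date: February 12, 2084
Anchor: Jan 1, 2084. With p = 2084 - 1 = 2083: (p + p//4 - p//100 + p//400) mod 7 = (2083 + 520 - 20 + 5) mod 7 = 2588 mod 7 = 5 -> Saturday (Mon=0 ... Sun=6)
Days before February (Jan): 31; offset = 31 + 12 - 1 = 42
Weekday index = (5 + 42) mod 7 = 5

Day of the week: Saturday


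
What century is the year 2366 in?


Century = (year - 1) // 100 + 1
= (2366 - 1) // 100 + 1
= 2365 // 100 + 1
= 23 + 1

24th century


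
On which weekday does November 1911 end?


November 1911 has 30 days
Anchor: Jan 1, 1911. With p = 1911 - 1 = 1910: (p + p//4 - p//100 + p//400) mod 7 = (1910 + 477 - 19 + 4) mod 7 = 2372 mod 7 = 6 -> Sunday (Mon=0 ... Sun=6)
Days before November (Jan-Oct): 304; November 1 index = (6 + 304) mod 7 = 2 -> Wednesday
Last day offset: 30 - 1 = 29 days
Weekday index = (2 + 29) mod 7 = 3

Thursday, November 30


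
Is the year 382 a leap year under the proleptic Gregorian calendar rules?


Gregorian leap year rule: divisible by 4, but not by 100, unless also by 400.
382 is not divisible by 4 -> not a leap year

No


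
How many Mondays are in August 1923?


August 1923 has 31 days
Anchor: Jan 1, 1923. With p = 1923 - 1 = 1922: (p + p//4 - p//100 + p//400) mod 7 = (1922 + 480 - 19 + 4) mod 7 = 2387 mod 7 = 0 -> Monday (Mon=0 ... Sun=6)
Days before August (Jan-Jul): 212; August 1 index = (0 + 212) mod 7 = 2 -> Wednesday
First Monday is August 6
Mondays: 6, 13, 20, 27

4 Mondays


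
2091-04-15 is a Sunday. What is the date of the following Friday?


Current: Sunday
Target: Friday
Days ahead: 5

Next Friday: 2091-04-20


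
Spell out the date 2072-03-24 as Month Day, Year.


ISO 2072-03-24 parses as year=2072, month=03, day=24
Month 3 -> March

March 24, 2072


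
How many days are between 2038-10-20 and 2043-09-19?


From 2038-10-20 to 2043-09-19
2038-10-20: days before October = 31 + 28 + 31 + 30 + 31 + 30 + 31 + 31 + 30 = 273 (2038 is not a leap year); day of year = 273 + 20 = 293
2043-09-19: days before September = 31 + 28 + 31 + 30 + 31 + 30 + 31 + 31 = 243 (2043 is not a leap year); day of year = 243 + 19 = 262
Rest of 2038: 365 - 293 = 72
Full years 2039 (365), 2040 (366), 2041 (365), 2042 (365): 1461
Total = 72 + 1461 + 262 = 1795

1795 days


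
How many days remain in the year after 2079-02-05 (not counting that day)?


Day of year: 36 of 365
Remaining = 365 - 36

329 days


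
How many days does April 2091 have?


April 2091

30 days


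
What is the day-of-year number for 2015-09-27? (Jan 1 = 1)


Date: September 27, 2015
Days in months 1 through 8: 243
Plus 27 days in September

Day of year: 270


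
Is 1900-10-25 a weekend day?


Anchor: Jan 1, 1900. With p = 1900 - 1 = 1899: (p + p//4 - p//100 + p//400) mod 7 = (1899 + 474 - 18 + 4) mod 7 = 2359 mod 7 = 0 -> Monday (Mon=0 ... Sun=6)
Day of year: 298; offset = 297
Weekday index = (0 + 297) mod 7 = 3 -> Thursday
Weekend days: Saturday, Sunday

No


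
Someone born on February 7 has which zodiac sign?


Date: February 7
Conventional tropical zodiac dates: Aquarius from January 20 onward; Pisces starts February 19
February 7 falls within the Aquarius range

Aquarius


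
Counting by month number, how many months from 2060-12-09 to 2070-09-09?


From December 2060 to September 2070
10 years * 12 = 120 months, minus 3 months = 117

117 months


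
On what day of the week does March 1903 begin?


Target: March 1, 1903
Anchor: Jan 1, 1903. With p = 1903 - 1 = 1902: (p + p//4 - p//100 + p//400) mod 7 = (1902 + 475 - 19 + 4) mod 7 = 2362 mod 7 = 3 -> Thursday (Mon=0 ... Sun=6)
Days before March (Jan-Feb): 59 days
Weekday index = (3 + 59) mod 7 = 6

Sunday


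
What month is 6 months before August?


August is month 8
8 - 6 = 2

February


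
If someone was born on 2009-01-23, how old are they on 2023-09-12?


Birth: 2009-01-23
Reference: 2023-09-12
Year difference: 2023 - 2009 = 14

14 years old


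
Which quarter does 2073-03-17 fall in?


Month: March (month 3)
Q1: Jan-Mar, Q2: Apr-Jun, Q3: Jul-Sep, Q4: Oct-Dec

Q1


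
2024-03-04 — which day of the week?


Date: March 4, 2024
Anchor: Jan 1, 2024. With p = 2024 - 1 = 2023: (p + p//4 - p//100 + p//400) mod 7 = (2023 + 505 - 20 + 5) mod 7 = 2513 mod 7 = 0 -> Monday (Mon=0 ... Sun=6)
Days before March (Jan-Feb): 60; offset = 60 + 4 - 1 = 63
Weekday index = (0 + 63) mod 7 = 0

Day of the week: Monday


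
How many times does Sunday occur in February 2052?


February 2052 has 29 days
Anchor: Jan 1, 2052. With p = 2052 - 1 = 2051: (p + p//4 - p//100 + p//400) mod 7 = (2051 + 512 - 20 + 5) mod 7 = 2548 mod 7 = 0 -> Monday (Mon=0 ... Sun=6)
Days before February (Jan): 31; February 1 index = (0 + 31) mod 7 = 3 -> Thursday
First Sunday is February 4
Sundays: 4, 11, 18, 25

4 Sundays


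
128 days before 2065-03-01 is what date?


Start: 2065-03-01, subtract 128 days
Back 1 day from March 1 reaches February 28, 2065 -> 127 left
February 2065 has 28 days -> back to January 31, 2065 -> 99 left
January 2065 has 31 days -> back to December 31, 2064 -> 68 left
December 2064 has 31 days -> back to November 30, 2064 -> 37 left
November 2064 has 30 days -> back to October 31, 2064 -> 7 left
October 2064: 31 - 7 = 24 -> lands on October 24

Result: 2064-10-24


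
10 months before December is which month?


December is month 12
12 - 10 = 2

February


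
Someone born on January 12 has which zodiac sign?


Date: January 12
Conventional tropical zodiac dates: Capricorn from December 22 onward; Aquarius starts January 20
January 12 falls within the Capricorn range

Capricorn


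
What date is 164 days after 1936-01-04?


Start: 1936-01-04, add 164 days
January 1936 has 31 days: 31 - 4 = 27 days to January 31 -> 137 left
February 1936 has 29 days -> 108 left
March 1936 has 31 days -> 77 left
April 1936 has 30 days -> 47 left
May 1936 has 31 days -> 16 left
June 1936: 16 <= 30 -> lands on June 16

Result: 1936-06-16


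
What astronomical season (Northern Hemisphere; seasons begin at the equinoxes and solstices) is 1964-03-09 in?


Date: March 9
Astronomical Winter (approx.; exact equinox/solstice day varies by year): December 21 to March 19
March 9 falls within the Winter window

Winter


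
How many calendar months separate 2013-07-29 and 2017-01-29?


From July 2013 to January 2017
4 years * 12 = 48 months, minus 6 months = 42

42 months


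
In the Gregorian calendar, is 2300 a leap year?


Gregorian leap year rule: divisible by 4, but not by 100, unless also by 400.
2300 is divisible by 100 but not 400 -> not a leap year

No


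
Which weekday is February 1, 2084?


Target: February 1, 2084
Anchor: Jan 1, 2084. With p = 2084 - 1 = 2083: (p + p//4 - p//100 + p//400) mod 7 = (2083 + 520 - 20 + 5) mod 7 = 2588 mod 7 = 5 -> Saturday (Mon=0 ... Sun=6)
Days before February (Jan): 31 days
Weekday index = (5 + 31) mod 7 = 1

Tuesday
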